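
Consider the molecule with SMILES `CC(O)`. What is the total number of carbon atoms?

2

Atom tally by fragment:
  CH3 → C:1 H:3
  CH2OH → C:1 H:3 O:1
Element totals:
  C: 2
  H: 6
  O: 1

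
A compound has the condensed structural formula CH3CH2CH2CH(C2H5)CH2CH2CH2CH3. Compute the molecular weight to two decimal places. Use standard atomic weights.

142.29 g/mol

Atom tally by fragment:
  CH3 → C:1 H:3
  CH2 → C:1 H:2
  CH2 → C:1 H:2
  CH(C2H5) → C:3 H:6
  CH2 → C:1 H:2
  CH2 → C:1 H:2
  CH2 → C:1 H:2
  CH3 → C:1 H:3
Element totals:
  C: 10
  H: 22
Molecular formula: C10H22.
  M = 10(12.011) + 22(1.008)
    = 120.110 + 22.176 = 142.286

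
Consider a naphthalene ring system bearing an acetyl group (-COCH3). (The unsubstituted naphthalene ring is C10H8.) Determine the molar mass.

Atom tally by fragment:
  naphthalene ring system core → C:10 H:8
  (− 1 ring H displaced by substituents)
  + COCH3 → C:2 H:3 O:1
Element totals:
  C: 12
  H: 10
  O: 1
Molecular formula: C12H10O.
  M = 12(12.011) + 10(1.008) + 15.999
    = 144.132 + 10.080 + 15.999 = 170.211

170.21 g/mol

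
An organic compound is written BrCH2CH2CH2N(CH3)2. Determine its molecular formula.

C5H12BrN

Atom tally by fragment:
  BrCH2 → C:1 H:2 Br:1
  CH2 → C:1 H:2
  CH2N(CH3)2 → C:3 H:8 N:1
Element totals:
  C: 5
  H: 12
  Br: 1
  N: 1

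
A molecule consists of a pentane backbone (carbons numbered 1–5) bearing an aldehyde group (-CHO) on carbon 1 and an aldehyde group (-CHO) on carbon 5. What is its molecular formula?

C7H12O2

Atom tally by fragment:
  OHCCH2 → C:2 H:3 O:1
  CH2 → C:1 H:2
  CH2 → C:1 H:2
  CH2 → C:1 H:2
  CH2CHO → C:2 H:3 O:1
Element totals:
  C: 7
  H: 12
  O: 2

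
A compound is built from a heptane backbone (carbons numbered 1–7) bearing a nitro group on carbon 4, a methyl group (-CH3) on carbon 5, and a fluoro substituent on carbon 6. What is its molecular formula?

Atom tally by fragment:
  CH3 → C:1 H:3
  CH2 → C:1 H:2
  CH2 → C:1 H:2
  CH(NO2) → C:1 H:1 N:1 O:2
  CH(CH3) → C:2 H:4
  CH(F) → C:1 H:1 F:1
  CH3 → C:1 H:3
Element totals:
  C: 8
  H: 16
  F: 1
  N: 1
  O: 2

C8H16FNO2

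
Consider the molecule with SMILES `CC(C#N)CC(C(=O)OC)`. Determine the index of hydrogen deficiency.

3

Atom tally by fragment:
  CH3 → C:1 H:3
  CH(CN) → C:2 H:1 N:1
  CH2 → C:1 H:2
  CH2COOCH3 → C:3 H:5 O:2
Element totals:
  C: 7
  H: 11
  N: 1
  O: 2
Molecular formula: C7H11NO2.
DoU = (2C + 2 + N − H − X) / 2 = (2·7 + 2 + 1 − 11 − 0) / 2 = 3.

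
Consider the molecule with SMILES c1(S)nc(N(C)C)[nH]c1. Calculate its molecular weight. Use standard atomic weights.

Atom tally by fragment:
  imidazole ring core → C:3 H:4 N:2
  (− 2 ring H displaced by substituents)
  + SH → S:1 H:1
  + N(CH3)2 → N:1 C:2 H:6
Element totals:
  C: 5
  H: 9
  N: 3
  S: 1
Molecular formula: C5H9N3S.
  M = 5(12.011) + 9(1.008) + 3(14.007) + 32.06
    = 60.055 + 9.072 + 42.021 + 32.060 = 143.208

143.21 g/mol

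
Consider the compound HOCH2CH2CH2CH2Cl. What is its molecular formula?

C4H9ClO

Element totals:
  C: 4
  H: 9
  Cl: 1
  O: 1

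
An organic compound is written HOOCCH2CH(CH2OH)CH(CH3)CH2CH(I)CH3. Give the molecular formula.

C9H17IO3

Element totals:
  C: 9
  H: 17
  I: 1
  O: 3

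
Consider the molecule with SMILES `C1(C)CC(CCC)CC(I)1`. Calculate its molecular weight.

Atom tally by fragment:
  cyclopentane ring core → C:5 H:10
  (− 3 ring H displaced by substituents)
  + CH3 → C:1 H:3
  + CH2CH2CH3 → C:3 H:7
  + I → I:1
Element totals:
  C: 9
  H: 17
  I: 1
Molecular formula: C9H17I.
  M = 9(12.011) + 17(1.008) + 126.904
    = 108.099 + 17.136 + 126.904 = 252.139

252.14 g/mol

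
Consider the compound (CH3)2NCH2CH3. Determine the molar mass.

73.14 g/mol

Atom tally by fragment:
  (CH3)2NCH2 → C:3 H:8 N:1
  CH3 → C:1 H:3
Element totals:
  C: 4
  H: 11
  N: 1
Molecular formula: C4H11N.
  M = 4(12.011) + 11(1.008) + 14.007
    = 48.044 + 11.088 + 14.007 = 73.139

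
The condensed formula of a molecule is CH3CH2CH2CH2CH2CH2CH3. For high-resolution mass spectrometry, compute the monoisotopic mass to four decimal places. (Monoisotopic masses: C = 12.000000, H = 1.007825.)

Element totals:
  C: 7
  H: 16
Molecular formula: C7H16.
  M = 7(12.0) + 16(1.007825)
    = 84.000000 + 16.125200 = 100.125200

100.1252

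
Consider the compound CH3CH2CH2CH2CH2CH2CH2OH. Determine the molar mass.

116.20 g/mol

Atom tally by fragment:
  CH3 → C:1 H:3
  CH2 → C:1 H:2
  CH2 → C:1 H:2
  CH2 → C:1 H:2
  CH2 → C:1 H:2
  CH2CH2OH → C:2 H:5 O:1
Element totals:
  C: 7
  H: 16
  O: 1
Molecular formula: C7H16O.
  M = 7(12.011) + 16(1.008) + 15.999
    = 84.077 + 16.128 + 15.999 = 116.204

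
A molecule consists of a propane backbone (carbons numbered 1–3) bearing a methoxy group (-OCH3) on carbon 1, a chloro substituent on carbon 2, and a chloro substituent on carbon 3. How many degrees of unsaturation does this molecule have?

Atom tally by fragment:
  CH3OCH2 → C:2 H:5 O:1
  CH(Cl) → C:1 H:1 Cl:1
  CH2Cl → C:1 H:2 Cl:1
Element totals:
  C: 4
  H: 8
  Cl: 2
  O: 1
Molecular formula: C4H8Cl2O.
DoU = (2C + 2 + N − H − X) / 2 = (2·4 + 2 + 0 − 8 − 2) / 2 = 0.

0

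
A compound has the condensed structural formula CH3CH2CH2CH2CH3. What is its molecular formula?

Atom tally by fragment:
  CH3 → C:1 H:3
  CH2 → C:1 H:2
  CH2 → C:1 H:2
  CH2 → C:1 H:2
  CH3 → C:1 H:3
Element totals:
  C: 5
  H: 12

C5H12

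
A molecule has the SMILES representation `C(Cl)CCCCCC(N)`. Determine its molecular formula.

Atom tally by fragment:
  ClCH2 → C:1 H:2 Cl:1
  CH2 → C:1 H:2
  CH2 → C:1 H:2
  CH2 → C:1 H:2
  CH2 → C:1 H:2
  CH2 → C:1 H:2
  CH2NH2 → C:1 H:4 N:1
Element totals:
  C: 7
  H: 16
  Cl: 1
  N: 1

C7H16ClN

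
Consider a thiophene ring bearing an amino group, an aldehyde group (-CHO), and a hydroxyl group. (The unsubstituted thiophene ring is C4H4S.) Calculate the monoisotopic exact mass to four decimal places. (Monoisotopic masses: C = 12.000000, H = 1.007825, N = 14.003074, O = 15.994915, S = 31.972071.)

143.0041

Atom tally by fragment:
  thiophene ring core → C:4 H:4 S:1
  (− 3 ring H displaced by substituents)
  + NH2 → N:1 H:2
  + CHO → C:1 H:1 O:1
  + OH → O:1 H:1
Element totals:
  C: 5
  H: 5
  N: 1
  O: 2
  S: 1
Molecular formula: C5H5NO2S.
  M = 5(12.0) + 5(1.007825) + 14.003074 + 2(15.994915) + 31.972071
    = 60.000000 + 5.039125 + 14.003074 + 31.989830 + 31.972071 = 143.004100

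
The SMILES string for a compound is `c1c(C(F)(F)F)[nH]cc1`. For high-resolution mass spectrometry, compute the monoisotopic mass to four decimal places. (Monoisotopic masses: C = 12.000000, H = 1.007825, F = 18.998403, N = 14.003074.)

135.0296

Atom tally by fragment:
  pyrrole ring core → C:4 H:5 N:1
  (− 1 ring H displaced by substituents)
  + CF3 → C:1 F:3
Element totals:
  C: 5
  H: 4
  F: 3
  N: 1
Molecular formula: C5H4F3N.
  M = 5(12.0) + 4(1.007825) + 3(18.998403) + 14.003074
    = 60.000000 + 4.031300 + 56.995209 + 14.003074 = 135.029583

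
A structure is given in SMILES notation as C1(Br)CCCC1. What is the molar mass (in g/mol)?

149.03 g/mol

Atom tally by fragment:
  cyclopentane ring core → C:5 H:10
  (− 1 ring H displaced by substituents)
  + Br → Br:1
Element totals:
  C: 5
  H: 9
  Br: 1
Molecular formula: C5H9Br.
  M = 5(12.011) + 9(1.008) + 79.904
    = 60.055 + 9.072 + 79.904 = 149.031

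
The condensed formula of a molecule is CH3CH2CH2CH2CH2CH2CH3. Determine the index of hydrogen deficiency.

0

Atom tally by fragment:
  CH3 → C:1 H:3
  CH2 → C:1 H:2
  CH2 → C:1 H:2
  CH2 → C:1 H:2
  CH2 → C:1 H:2
  CH2 → C:1 H:2
  CH3 → C:1 H:3
Element totals:
  C: 7
  H: 16
Molecular formula: C7H16.
DoU = (2C + 2 + N − H − X) / 2 = (2·7 + 2 + 0 − 16 − 0) / 2 = 0.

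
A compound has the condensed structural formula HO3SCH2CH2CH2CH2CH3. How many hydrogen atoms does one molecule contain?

12

Atom tally by fragment:
  HO3SCH2 → C:1 H:3 S:1 O:3
  CH2 → C:1 H:2
  CH2 → C:1 H:2
  CH2 → C:1 H:2
  CH3 → C:1 H:3
Element totals:
  C: 5
  H: 12
  O: 3
  S: 1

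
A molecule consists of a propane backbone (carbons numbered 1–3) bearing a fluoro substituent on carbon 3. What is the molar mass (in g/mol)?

62.09 g/mol

Atom tally by fragment:
  CH3 → C:1 H:3
  CH2 → C:1 H:2
  CH2F → C:1 H:2 F:1
Element totals:
  C: 3
  H: 7
  F: 1
Molecular formula: C3H7F.
  M = 3(12.011) + 7(1.008) + 18.998
    = 36.033 + 7.056 + 18.998 = 62.087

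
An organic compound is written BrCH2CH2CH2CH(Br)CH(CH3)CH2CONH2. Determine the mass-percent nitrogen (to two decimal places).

Element totals:
  C: 8
  H: 15
  Br: 2
  N: 1
  O: 1
Molecular formula: C8H15Br2NO.
Molar mass = 301.022 g/mol.
Mass from N: 1 × 14.007 = 14.007 g/mol.
%N = 14.007 / 301.022 × 100 = 4.65%.

4.65%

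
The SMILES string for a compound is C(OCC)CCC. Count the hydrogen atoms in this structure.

Atom tally by fragment:
  C2H5OCH2 → C:3 H:7 O:1
  CH2 → C:1 H:2
  CH2 → C:1 H:2
  CH3 → C:1 H:3
Element totals:
  C: 6
  H: 14
  O: 1

14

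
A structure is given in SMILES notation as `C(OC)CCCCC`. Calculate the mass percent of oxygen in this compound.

Atom tally by fragment:
  CH3OCH2 → C:2 H:5 O:1
  CH2 → C:1 H:2
  CH2 → C:1 H:2
  CH2 → C:1 H:2
  CH2 → C:1 H:2
  CH3 → C:1 H:3
Element totals:
  C: 7
  H: 16
  O: 1
Molecular formula: C7H16O.
Molar mass = 116.204 g/mol.
Mass from O: 1 × 15.999 = 15.999 g/mol.
%O = 15.999 / 116.204 × 100 = 13.77%.

13.77%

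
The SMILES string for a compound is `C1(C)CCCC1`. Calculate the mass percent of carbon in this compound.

Atom tally by fragment:
  cyclopentane ring core → C:5 H:10
  (− 1 ring H displaced by substituents)
  + CH3 → C:1 H:3
Element totals:
  C: 6
  H: 12
Molecular formula: C6H12.
Molar mass = 84.162 g/mol.
Mass from C: 6 × 12.011 = 72.066 g/mol.
%C = 72.066 / 84.162 × 100 = 85.63%.

85.63%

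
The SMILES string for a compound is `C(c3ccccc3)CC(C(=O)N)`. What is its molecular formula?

Atom tally by fragment:
  C6H5CH2 → C:7 H:7
  CH2 → C:1 H:2
  CH2CONH2 → C:2 H:4 O:1 N:1
Element totals:
  C: 10
  H: 13
  N: 1
  O: 1

C10H13NO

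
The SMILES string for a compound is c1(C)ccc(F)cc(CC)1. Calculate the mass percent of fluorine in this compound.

Atom tally by fragment:
  benzene ring core → C:6 H:6
  (− 3 ring H displaced by substituents)
  + CH3 → C:1 H:3
  + F → F:1
  + C2H5 → C:2 H:5
Element totals:
  C: 9
  H: 11
  F: 1
Molecular formula: C9H11F.
Molar mass = 138.185 g/mol.
Mass from F: 1 × 18.998 = 18.998 g/mol.
%F = 18.998 / 138.185 × 100 = 13.75%.

13.75%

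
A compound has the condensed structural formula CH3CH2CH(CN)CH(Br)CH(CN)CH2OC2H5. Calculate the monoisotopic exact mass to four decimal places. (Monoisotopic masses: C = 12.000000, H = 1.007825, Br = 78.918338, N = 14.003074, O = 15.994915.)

Element totals:
  C: 10
  H: 15
  Br: 1
  N: 2
  O: 1
Molecular formula: C10H15BrN2O.
  M = 10(12.0) + 15(1.007825) + 78.918338 + 2(14.003074) + 15.994915
    = 120.000000 + 15.117375 + 78.918338 + 28.006148 + 15.994915 = 258.036776

258.0368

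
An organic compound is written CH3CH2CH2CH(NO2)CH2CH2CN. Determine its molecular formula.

Atom tally by fragment:
  CH3 → C:1 H:3
  CH2 → C:1 H:2
  CH2 → C:1 H:2
  CH(NO2) → C:1 H:1 N:1 O:2
  CH2 → C:1 H:2
  CH2CN → C:2 H:2 N:1
Element totals:
  C: 7
  H: 12
  N: 2
  O: 2

C7H12N2O2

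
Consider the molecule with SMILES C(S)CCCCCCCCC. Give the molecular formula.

Atom tally by fragment:
  HSCH2 → C:1 H:3 S:1
  CH2 → C:1 H:2
  CH2 → C:1 H:2
  CH2 → C:1 H:2
  CH2 → C:1 H:2
  CH2 → C:1 H:2
  CH2 → C:1 H:2
  CH2 → C:1 H:2
  CH2 → C:1 H:2
  CH3 → C:1 H:3
Element totals:
  C: 10
  H: 22
  S: 1

C10H22S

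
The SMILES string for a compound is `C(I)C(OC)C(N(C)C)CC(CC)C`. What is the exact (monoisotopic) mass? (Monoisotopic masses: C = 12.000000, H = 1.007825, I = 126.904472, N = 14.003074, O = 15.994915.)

313.0903

Atom tally by fragment:
  ICH2 → C:1 H:2 I:1
  CH(OCH3) → C:2 H:4 O:1
  CH(N(CH3)2) → C:3 H:7 N:1
  CH2 → C:1 H:2
  CH(C2H5) → C:3 H:6
  CH3 → C:1 H:3
Element totals:
  C: 11
  H: 24
  I: 1
  N: 1
  O: 1
Molecular formula: C11H24INO.
  M = 11(12.0) + 24(1.007825) + 126.904472 + 14.003074 + 15.994915
    = 132.000000 + 24.187800 + 126.904472 + 14.003074 + 15.994915 = 313.090261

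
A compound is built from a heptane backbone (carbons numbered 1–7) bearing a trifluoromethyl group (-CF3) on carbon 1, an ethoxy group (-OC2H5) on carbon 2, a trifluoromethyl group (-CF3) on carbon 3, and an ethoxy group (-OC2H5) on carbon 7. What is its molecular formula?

C13H22F6O2

Atom tally by fragment:
  F3CCH2 → C:2 H:2 F:3
  CH(OC2H5) → C:3 H:6 O:1
  CH(CF3) → C:2 H:1 F:3
  CH2 → C:1 H:2
  CH2 → C:1 H:2
  CH2 → C:1 H:2
  CH2OC2H5 → C:3 H:7 O:1
Element totals:
  C: 13
  H: 22
  F: 6
  O: 2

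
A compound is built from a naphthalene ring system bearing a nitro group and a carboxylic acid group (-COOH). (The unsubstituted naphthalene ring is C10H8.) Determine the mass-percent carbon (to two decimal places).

60.83%

Atom tally by fragment:
  naphthalene ring system core → C:10 H:8
  (− 2 ring H displaced by substituents)
  + NO2 → N:1 O:2
  + COOH → C:1 H:1 O:2
Element totals:
  C: 11
  H: 7
  N: 1
  O: 4
Molecular formula: C11H7NO4.
Molar mass = 217.180 g/mol.
Mass from C: 11 × 12.011 = 132.121 g/mol.
%C = 132.121 / 217.180 × 100 = 60.83%.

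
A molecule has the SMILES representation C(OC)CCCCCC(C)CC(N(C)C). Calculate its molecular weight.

Atom tally by fragment:
  CH3OCH2 → C:2 H:5 O:1
  CH2 → C:1 H:2
  CH2 → C:1 H:2
  CH2 → C:1 H:2
  CH2 → C:1 H:2
  CH2 → C:1 H:2
  CH(CH3) → C:2 H:4
  CH2 → C:1 H:2
  CH2N(CH3)2 → C:3 H:8 N:1
Element totals:
  C: 13
  H: 29
  N: 1
  O: 1
Molecular formula: C13H29NO.
  M = 13(12.011) + 29(1.008) + 14.007 + 15.999
    = 156.143 + 29.232 + 14.007 + 15.999 = 215.381

215.38 g/mol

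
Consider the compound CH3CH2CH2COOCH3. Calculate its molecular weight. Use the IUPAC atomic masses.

Element totals:
  C: 5
  H: 10
  O: 2
Molecular formula: C5H10O2.
  M = 5(12.011) + 10(1.008) + 2(15.999)
    = 60.055 + 10.080 + 31.998 = 102.133

102.13 g/mol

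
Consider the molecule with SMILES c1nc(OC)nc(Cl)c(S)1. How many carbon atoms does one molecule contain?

5

Atom tally by fragment:
  pyrimidine ring core → C:4 H:4 N:2
  (− 3 ring H displaced by substituents)
  + OCH3 → C:1 H:3 O:1
  + Cl → Cl:1
  + SH → S:1 H:1
Element totals:
  C: 5
  H: 5
  Cl: 1
  N: 2
  O: 1
  S: 1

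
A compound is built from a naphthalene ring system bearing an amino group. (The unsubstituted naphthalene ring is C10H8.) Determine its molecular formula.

C10H9N

Atom tally by fragment:
  naphthalene ring system core → C:10 H:8
  (− 1 ring H displaced by substituents)
  + NH2 → N:1 H:2
Element totals:
  C: 10
  H: 9
  N: 1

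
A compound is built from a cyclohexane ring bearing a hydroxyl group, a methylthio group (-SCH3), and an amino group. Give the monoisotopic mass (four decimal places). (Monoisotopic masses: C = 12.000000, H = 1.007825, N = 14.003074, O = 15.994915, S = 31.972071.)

Atom tally by fragment:
  cyclohexane ring core → C:6 H:12
  (− 3 ring H displaced by substituents)
  + OH → O:1 H:1
  + SCH3 → C:1 H:3 S:1
  + NH2 → N:1 H:2
Element totals:
  C: 7
  H: 15
  N: 1
  O: 1
  S: 1
Molecular formula: C7H15NOS.
  M = 7(12.0) + 15(1.007825) + 14.003074 + 15.994915 + 31.972071
    = 84.000000 + 15.117375 + 14.003074 + 15.994915 + 31.972071 = 161.087435

161.0874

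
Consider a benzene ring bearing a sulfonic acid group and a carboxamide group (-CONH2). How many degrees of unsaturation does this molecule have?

5

Atom tally by fragment:
  benzene ring core → C:6 H:6
  (− 2 ring H displaced by substituents)
  + SO3H → S:1 O:3 H:1
  + CONH2 → C:1 H:2 O:1 N:1
Element totals:
  C: 7
  H: 7
  N: 1
  O: 4
  S: 1
Molecular formula: C7H7NO4S.
DoU = (2C + 2 + N − H − X) / 2 = (2·7 + 2 + 1 − 7 − 0) / 2 = 5.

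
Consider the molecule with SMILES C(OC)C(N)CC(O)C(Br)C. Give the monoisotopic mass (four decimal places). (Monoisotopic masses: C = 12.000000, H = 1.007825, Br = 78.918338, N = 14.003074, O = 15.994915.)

Atom tally by fragment:
  CH3OCH2 → C:2 H:5 O:1
  CH(NH2) → C:1 H:3 N:1
  CH2 → C:1 H:2
  CH(OH) → C:1 H:2 O:1
  CH(Br) → C:1 H:1 Br:1
  CH3 → C:1 H:3
Element totals:
  C: 7
  H: 16
  Br: 1
  N: 1
  O: 2
Molecular formula: C7H16BrNO2.
  M = 7(12.0) + 16(1.007825) + 78.918338 + 14.003074 + 2(15.994915)
    = 84.000000 + 16.125200 + 78.918338 + 14.003074 + 31.989830 = 225.036442

225.0364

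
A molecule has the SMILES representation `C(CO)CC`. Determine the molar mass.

Atom tally by fragment:
  HOCH2CH2 → C:2 H:5 O:1
  CH2 → C:1 H:2
  CH3 → C:1 H:3
Element totals:
  C: 4
  H: 10
  O: 1
Molecular formula: C4H10O.
  M = 4(12.011) + 10(1.008) + 15.999
    = 48.044 + 10.080 + 15.999 = 74.123

74.12 g/mol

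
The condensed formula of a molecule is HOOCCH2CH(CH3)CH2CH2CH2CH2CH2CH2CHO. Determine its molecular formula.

C11H20O3

Atom tally by fragment:
  HOOCCH2 → C:2 H:3 O:2
  CH(CH3) → C:2 H:4
  CH2 → C:1 H:2
  CH2 → C:1 H:2
  CH2 → C:1 H:2
  CH2 → C:1 H:2
  CH2 → C:1 H:2
  CH2CHO → C:2 H:3 O:1
Element totals:
  C: 11
  H: 20
  O: 3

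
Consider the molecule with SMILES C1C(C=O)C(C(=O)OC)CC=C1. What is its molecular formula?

Atom tally by fragment:
  cyclohexene ring core → C:6 H:10
  (− 2 ring H displaced by substituents)
  + CHO → C:1 H:1 O:1
  + COOCH3 → C:2 H:3 O:2
Element totals:
  C: 9
  H: 12
  O: 3

C9H12O3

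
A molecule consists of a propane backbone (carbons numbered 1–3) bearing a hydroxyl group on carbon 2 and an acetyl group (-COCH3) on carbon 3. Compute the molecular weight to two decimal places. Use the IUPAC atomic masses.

102.13 g/mol

Atom tally by fragment:
  CH3 → C:1 H:3
  CH(OH) → C:1 H:2 O:1
  CH2COCH3 → C:3 H:5 O:1
Element totals:
  C: 5
  H: 10
  O: 2
Molecular formula: C5H10O2.
  M = 5(12.011) + 10(1.008) + 2(15.999)
    = 60.055 + 10.080 + 31.998 = 102.133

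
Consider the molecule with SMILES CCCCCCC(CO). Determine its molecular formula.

Atom tally by fragment:
  CH3 → C:1 H:3
  CH2 → C:1 H:2
  CH2 → C:1 H:2
  CH2 → C:1 H:2
  CH2 → C:1 H:2
  CH2 → C:1 H:2
  CH2CH2OH → C:2 H:5 O:1
Element totals:
  C: 8
  H: 18
  O: 1

C8H18O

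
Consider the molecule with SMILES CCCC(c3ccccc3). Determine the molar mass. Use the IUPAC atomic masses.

134.22 g/mol

Atom tally by fragment:
  CH3 → C:1 H:3
  CH2 → C:1 H:2
  CH2 → C:1 H:2
  CH2C6H5 → C:7 H:7
Element totals:
  C: 10
  H: 14
Molecular formula: C10H14.
  M = 10(12.011) + 14(1.008)
    = 120.110 + 14.112 = 134.222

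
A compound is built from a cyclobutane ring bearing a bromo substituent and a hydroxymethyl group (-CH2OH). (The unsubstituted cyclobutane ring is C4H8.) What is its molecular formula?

Atom tally by fragment:
  cyclobutane ring core → C:4 H:8
  (− 2 ring H displaced by substituents)
  + Br → Br:1
  + CH2OH → C:1 H:3 O:1
Element totals:
  C: 5
  H: 9
  Br: 1
  O: 1

C5H9BrO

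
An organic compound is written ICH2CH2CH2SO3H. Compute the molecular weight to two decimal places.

250.05 g/mol

Atom tally by fragment:
  ICH2 → C:1 H:2 I:1
  CH2 → C:1 H:2
  CH2SO3H → C:1 H:3 S:1 O:3
Element totals:
  C: 3
  H: 7
  I: 1
  O: 3
  S: 1
Molecular formula: C3H7IO3S.
  M = 3(12.011) + 7(1.008) + 126.904 + 3(15.999) + 32.06
    = 36.033 + 7.056 + 126.904 + 47.997 + 32.060 = 250.050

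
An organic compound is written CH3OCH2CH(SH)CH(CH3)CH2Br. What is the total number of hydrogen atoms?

13

Atom tally by fragment:
  CH3OCH2 → C:2 H:5 O:1
  CH(SH) → C:1 H:2 S:1
  CH(CH3) → C:2 H:4
  CH2Br → C:1 H:2 Br:1
Element totals:
  C: 6
  H: 13
  Br: 1
  O: 1
  S: 1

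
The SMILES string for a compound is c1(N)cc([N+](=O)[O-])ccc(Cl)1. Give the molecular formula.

C6H5ClN2O2

Atom tally by fragment:
  benzene ring core → C:6 H:6
  (− 3 ring H displaced by substituents)
  + NH2 → N:1 H:2
  + NO2 → N:1 O:2
  + Cl → Cl:1
Element totals:
  C: 6
  H: 5
  Cl: 1
  N: 2
  O: 2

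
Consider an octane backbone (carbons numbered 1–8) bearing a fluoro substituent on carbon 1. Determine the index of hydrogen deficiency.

Atom tally by fragment:
  FCH2 → C:1 H:2 F:1
  CH2 → C:1 H:2
  CH2 → C:1 H:2
  CH2 → C:1 H:2
  CH2 → C:1 H:2
  CH2 → C:1 H:2
  CH2 → C:1 H:2
  CH3 → C:1 H:3
Element totals:
  C: 8
  H: 17
  F: 1
Molecular formula: C8H17F.
DoU = (2C + 2 + N − H − X) / 2 = (2·8 + 2 + 0 − 17 − 1) / 2 = 0.

0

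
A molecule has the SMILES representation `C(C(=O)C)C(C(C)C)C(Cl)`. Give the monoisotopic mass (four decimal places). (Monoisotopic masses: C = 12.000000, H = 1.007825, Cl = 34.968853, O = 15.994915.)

Atom tally by fragment:
  CH3COCH2 → C:3 H:5 O:1
  CH(CH(CH3)2) → C:4 H:8
  CH2Cl → C:1 H:2 Cl:1
Element totals:
  C: 8
  H: 15
  Cl: 1
  O: 1
Molecular formula: C8H15ClO.
  M = 8(12.0) + 15(1.007825) + 34.968853 + 15.994915
    = 96.000000 + 15.117375 + 34.968853 + 15.994915 = 162.081143

162.0811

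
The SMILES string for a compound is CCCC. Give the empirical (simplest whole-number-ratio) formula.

Atom tally by fragment:
  CH3 → C:1 H:3
  CH2 → C:1 H:2
  CH2 → C:1 H:2
  CH3 → C:1 H:3
Element totals:
  C: 4
  H: 10
Molecular formula: C4H10.
gcd of subscripts = 2; dividing each by 2:
  C: 4/2 = 2
  H: 10/2 = 5

C2H5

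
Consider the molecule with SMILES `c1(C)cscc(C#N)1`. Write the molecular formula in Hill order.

C6H5NS

Atom tally by fragment:
  thiophene ring core → C:4 H:4 S:1
  (− 2 ring H displaced by substituents)
  + CH3 → C:1 H:3
  + CN → C:1 N:1
Element totals:
  C: 6
  H: 5
  N: 1
  S: 1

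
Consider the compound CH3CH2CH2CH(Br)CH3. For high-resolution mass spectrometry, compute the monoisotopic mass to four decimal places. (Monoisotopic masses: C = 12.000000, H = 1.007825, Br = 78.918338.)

Atom tally by fragment:
  CH3 → C:1 H:3
  CH2 → C:1 H:2
  CH2 → C:1 H:2
  CH(Br) → C:1 H:1 Br:1
  CH3 → C:1 H:3
Element totals:
  C: 5
  H: 11
  Br: 1
Molecular formula: C5H11Br.
  M = 5(12.0) + 11(1.007825) + 78.918338
    = 60.000000 + 11.086075 + 78.918338 = 150.004413

150.0044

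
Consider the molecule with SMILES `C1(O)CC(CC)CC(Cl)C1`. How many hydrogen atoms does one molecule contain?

Atom tally by fragment:
  cyclohexane ring core → C:6 H:12
  (− 3 ring H displaced by substituents)
  + OH → O:1 H:1
  + C2H5 → C:2 H:5
  + Cl → Cl:1
Element totals:
  C: 8
  H: 15
  Cl: 1
  O: 1

15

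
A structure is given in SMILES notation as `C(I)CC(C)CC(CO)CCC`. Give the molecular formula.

C10H21IO

Atom tally by fragment:
  ICH2 → C:1 H:2 I:1
  CH2 → C:1 H:2
  CH(CH3) → C:2 H:4
  CH2 → C:1 H:2
  CH(CH2OH) → C:2 H:4 O:1
  CH2 → C:1 H:2
  CH2 → C:1 H:2
  CH3 → C:1 H:3
Element totals:
  C: 10
  H: 21
  I: 1
  O: 1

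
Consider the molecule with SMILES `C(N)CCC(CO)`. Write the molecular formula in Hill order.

C5H13NO

Atom tally by fragment:
  H2NCH2 → C:1 H:4 N:1
  CH2 → C:1 H:2
  CH2 → C:1 H:2
  CH2CH2OH → C:2 H:5 O:1
Element totals:
  C: 5
  H: 13
  N: 1
  O: 1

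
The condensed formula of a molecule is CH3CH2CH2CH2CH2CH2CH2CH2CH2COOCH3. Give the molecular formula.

Atom tally by fragment:
  CH3 → C:1 H:3
  CH2 → C:1 H:2
  CH2 → C:1 H:2
  CH2 → C:1 H:2
  CH2 → C:1 H:2
  CH2 → C:1 H:2
  CH2 → C:1 H:2
  CH2 → C:1 H:2
  CH2COOCH3 → C:3 H:5 O:2
Element totals:
  C: 11
  H: 22
  O: 2

C11H22O2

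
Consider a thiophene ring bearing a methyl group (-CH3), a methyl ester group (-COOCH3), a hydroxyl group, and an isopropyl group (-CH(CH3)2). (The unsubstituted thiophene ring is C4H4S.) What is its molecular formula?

C10H14O3S

Atom tally by fragment:
  thiophene ring core → C:4 H:4 S:1
  (− 4 ring H displaced by substituents)
  + CH3 → C:1 H:3
  + COOCH3 → C:2 H:3 O:2
  + OH → O:1 H:1
  + CH(CH3)2 → C:3 H:7
Element totals:
  C: 10
  H: 14
  O: 3
  S: 1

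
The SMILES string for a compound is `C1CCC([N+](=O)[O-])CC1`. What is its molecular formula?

C6H11NO2

Atom tally by fragment:
  cyclohexane ring core → C:6 H:12
  (− 1 ring H displaced by substituents)
  + NO2 → N:1 O:2
Element totals:
  C: 6
  H: 11
  N: 1
  O: 2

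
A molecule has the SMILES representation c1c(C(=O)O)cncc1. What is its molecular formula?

C6H5NO2

Atom tally by fragment:
  pyridine ring core → C:5 H:5 N:1
  (− 1 ring H displaced by substituents)
  + COOH → C:1 H:1 O:2
Element totals:
  C: 6
  H: 5
  N: 1
  O: 2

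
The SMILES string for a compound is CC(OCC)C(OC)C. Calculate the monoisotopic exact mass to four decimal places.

132.1150

Atom tally by fragment:
  CH3 → C:1 H:3
  CH(OC2H5) → C:3 H:6 O:1
  CH(OCH3) → C:2 H:4 O:1
  CH3 → C:1 H:3
Element totals:
  C: 7
  H: 16
  O: 2
Molecular formula: C7H16O2.
  M = 7(12.0) + 16(1.007825) + 2(15.994915)
    = 84.000000 + 16.125200 + 31.989830 = 132.115030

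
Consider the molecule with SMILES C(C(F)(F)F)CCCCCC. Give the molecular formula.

Atom tally by fragment:
  F3CCH2 → C:2 H:2 F:3
  CH2 → C:1 H:2
  CH2 → C:1 H:2
  CH2 → C:1 H:2
  CH2 → C:1 H:2
  CH2 → C:1 H:2
  CH3 → C:1 H:3
Element totals:
  C: 8
  H: 15
  F: 3

C8H15F3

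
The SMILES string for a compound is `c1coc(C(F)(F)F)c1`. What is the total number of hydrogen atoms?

Atom tally by fragment:
  furan ring core → C:4 H:4 O:1
  (− 1 ring H displaced by substituents)
  + CF3 → C:1 F:3
Element totals:
  C: 5
  H: 3
  F: 3
  O: 1

3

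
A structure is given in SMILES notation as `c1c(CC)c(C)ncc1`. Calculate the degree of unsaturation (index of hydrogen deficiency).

4

Atom tally by fragment:
  pyridine ring core → C:5 H:5 N:1
  (− 2 ring H displaced by substituents)
  + C2H5 → C:2 H:5
  + CH3 → C:1 H:3
Element totals:
  C: 8
  H: 11
  N: 1
Molecular formula: C8H11N.
DoU = (2C + 2 + N − H − X) / 2 = (2·8 + 2 + 1 − 11 − 0) / 2 = 4.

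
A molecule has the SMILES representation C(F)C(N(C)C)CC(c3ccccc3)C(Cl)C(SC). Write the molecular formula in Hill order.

Atom tally by fragment:
  FCH2 → C:1 H:2 F:1
  CH(N(CH3)2) → C:3 H:7 N:1
  CH2 → C:1 H:2
  CH(C6H5) → C:7 H:6
  CH(Cl) → C:1 H:1 Cl:1
  CH2SCH3 → C:2 H:5 S:1
Element totals:
  C: 15
  H: 23
  Cl: 1
  F: 1
  N: 1
  S: 1

C15H23ClFNS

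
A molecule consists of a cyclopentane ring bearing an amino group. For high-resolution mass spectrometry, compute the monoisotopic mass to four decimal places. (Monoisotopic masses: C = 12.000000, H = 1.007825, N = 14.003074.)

85.0891

Atom tally by fragment:
  cyclopentane ring core → C:5 H:10
  (− 1 ring H displaced by substituents)
  + NH2 → N:1 H:2
Element totals:
  C: 5
  H: 11
  N: 1
Molecular formula: C5H11N.
  M = 5(12.0) + 11(1.007825) + 14.003074
    = 60.000000 + 11.086075 + 14.003074 = 85.089149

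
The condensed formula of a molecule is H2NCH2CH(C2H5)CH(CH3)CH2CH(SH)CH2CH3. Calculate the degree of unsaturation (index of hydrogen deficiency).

0

Atom tally by fragment:
  H2NCH2 → C:1 H:4 N:1
  CH(C2H5) → C:3 H:6
  CH(CH3) → C:2 H:4
  CH2 → C:1 H:2
  CH(SH) → C:1 H:2 S:1
  CH2 → C:1 H:2
  CH3 → C:1 H:3
Element totals:
  C: 10
  H: 23
  N: 1
  S: 1
Molecular formula: C10H23NS.
DoU = (2C + 2 + N − H − X) / 2 = (2·10 + 2 + 1 − 23 − 0) / 2 = 0.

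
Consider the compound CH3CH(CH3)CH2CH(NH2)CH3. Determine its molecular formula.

C6H15N

Atom tally by fragment:
  CH3 → C:1 H:3
  CH(CH3) → C:2 H:4
  CH2 → C:1 H:2
  CH(NH2) → C:1 H:3 N:1
  CH3 → C:1 H:3
Element totals:
  C: 6
  H: 15
  N: 1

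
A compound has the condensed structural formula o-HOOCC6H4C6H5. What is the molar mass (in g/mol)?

Element totals:
  C: 13
  H: 10
  O: 2
Molecular formula: C13H10O2.
  M = 13(12.011) + 10(1.008) + 2(15.999)
    = 156.143 + 10.080 + 31.998 = 198.221

198.22 g/mol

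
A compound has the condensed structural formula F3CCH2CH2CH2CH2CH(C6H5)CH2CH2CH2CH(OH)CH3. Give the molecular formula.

Element totals:
  C: 17
  H: 25
  F: 3
  O: 1

C17H25F3O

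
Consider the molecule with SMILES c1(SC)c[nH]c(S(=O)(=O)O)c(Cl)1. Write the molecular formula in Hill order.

C5H6ClNO3S2

Atom tally by fragment:
  pyrrole ring core → C:4 H:5 N:1
  (− 3 ring H displaced by substituents)
  + SCH3 → C:1 H:3 S:1
  + SO3H → S:1 O:3 H:1
  + Cl → Cl:1
Element totals:
  C: 5
  H: 6
  Cl: 1
  N: 1
  O: 3
  S: 2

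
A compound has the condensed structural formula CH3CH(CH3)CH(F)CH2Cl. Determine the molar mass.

124.58 g/mol

Element totals:
  C: 5
  H: 10
  Cl: 1
  F: 1
Molecular formula: C5H10ClF.
  M = 5(12.011) + 10(1.008) + 35.45 + 18.998
    = 60.055 + 10.080 + 35.450 + 18.998 = 124.583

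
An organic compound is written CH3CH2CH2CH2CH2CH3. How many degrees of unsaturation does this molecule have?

Element totals:
  C: 6
  H: 14
Molecular formula: C6H14.
DoU = (2C + 2 + N − H − X) / 2 = (2·6 + 2 + 0 − 14 − 0) / 2 = 0.

0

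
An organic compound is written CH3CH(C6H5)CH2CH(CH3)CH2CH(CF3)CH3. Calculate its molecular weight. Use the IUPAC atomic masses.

Atom tally by fragment:
  CH3 → C:1 H:3
  CH(C6H5) → C:7 H:6
  CH2 → C:1 H:2
  CH(CH3) → C:2 H:4
  CH2 → C:1 H:2
  CH(CF3) → C:2 H:1 F:3
  CH3 → C:1 H:3
Element totals:
  C: 15
  H: 21
  F: 3
Molecular formula: C15H21F3.
  M = 15(12.011) + 21(1.008) + 3(18.998)
    = 180.165 + 21.168 + 56.994 = 258.327

258.33 g/mol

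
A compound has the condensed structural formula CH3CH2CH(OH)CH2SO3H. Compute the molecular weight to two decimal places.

Element totals:
  C: 4
  H: 10
  O: 4
  S: 1
Molecular formula: C4H10O4S.
  M = 4(12.011) + 10(1.008) + 4(15.999) + 32.06
    = 48.044 + 10.080 + 63.996 + 32.060 = 154.180

154.18 g/mol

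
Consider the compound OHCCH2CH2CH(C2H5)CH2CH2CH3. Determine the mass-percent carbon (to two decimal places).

Atom tally by fragment:
  OHCCH2 → C:2 H:3 O:1
  CH2 → C:1 H:2
  CH(C2H5) → C:3 H:6
  CH2 → C:1 H:2
  CH2 → C:1 H:2
  CH3 → C:1 H:3
Element totals:
  C: 9
  H: 18
  O: 1
Molecular formula: C9H18O.
Molar mass = 142.242 g/mol.
Mass from C: 9 × 12.011 = 108.099 g/mol.
%C = 108.099 / 142.242 × 100 = 76.00%.

76.00%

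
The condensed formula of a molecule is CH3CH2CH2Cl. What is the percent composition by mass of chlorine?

Atom tally by fragment:
  CH3 → C:1 H:3
  CH2 → C:1 H:2
  CH2Cl → C:1 H:2 Cl:1
Element totals:
  C: 3
  H: 7
  Cl: 1
Molecular formula: C3H7Cl.
Molar mass = 78.539 g/mol.
Mass from Cl: 1 × 35.45 = 35.450 g/mol.
%Cl = 35.450 / 78.539 × 100 = 45.14%.

45.14%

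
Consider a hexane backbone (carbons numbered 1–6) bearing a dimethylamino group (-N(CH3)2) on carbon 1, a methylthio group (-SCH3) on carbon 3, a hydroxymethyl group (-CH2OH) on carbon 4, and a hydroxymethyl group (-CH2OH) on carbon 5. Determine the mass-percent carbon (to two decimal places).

Atom tally by fragment:
  (CH3)2NCH2 → C:3 H:8 N:1
  CH2 → C:1 H:2
  CH(SCH3) → C:2 H:4 S:1
  CH(CH2OH) → C:2 H:4 O:1
  CH(CH2OH) → C:2 H:4 O:1
  CH3 → C:1 H:3
Element totals:
  C: 11
  H: 25
  N: 1
  O: 2
  S: 1
Molecular formula: C11H25NO2S.
Molar mass = 235.386 g/mol.
Mass from C: 11 × 12.011 = 132.121 g/mol.
%C = 132.121 / 235.386 × 100 = 56.13%.

56.13%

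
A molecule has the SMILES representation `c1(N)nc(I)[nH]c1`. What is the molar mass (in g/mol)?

208.99 g/mol

Atom tally by fragment:
  imidazole ring core → C:3 H:4 N:2
  (− 2 ring H displaced by substituents)
  + NH2 → N:1 H:2
  + I → I:1
Element totals:
  C: 3
  H: 4
  I: 1
  N: 3
Molecular formula: C3H4IN3.
  M = 3(12.011) + 4(1.008) + 126.904 + 3(14.007)
    = 36.033 + 4.032 + 126.904 + 42.021 = 208.990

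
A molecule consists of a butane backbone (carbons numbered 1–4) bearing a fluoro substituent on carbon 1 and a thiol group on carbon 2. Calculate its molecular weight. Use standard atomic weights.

Atom tally by fragment:
  FCH2 → C:1 H:2 F:1
  CH(SH) → C:1 H:2 S:1
  CH2 → C:1 H:2
  CH3 → C:1 H:3
Element totals:
  C: 4
  H: 9
  F: 1
  S: 1
Molecular formula: C4H9FS.
  M = 4(12.011) + 9(1.008) + 18.998 + 32.06
    = 48.044 + 9.072 + 18.998 + 32.060 = 108.174

108.17 g/mol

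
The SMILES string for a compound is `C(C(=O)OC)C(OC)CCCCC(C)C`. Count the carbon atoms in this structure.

12

Atom tally by fragment:
  CH3OOCCH2 → C:3 H:5 O:2
  CH(OCH3) → C:2 H:4 O:1
  CH2 → C:1 H:2
  CH2 → C:1 H:2
  CH2 → C:1 H:2
  CH2 → C:1 H:2
  CH(CH3) → C:2 H:4
  CH3 → C:1 H:3
Element totals:
  C: 12
  H: 24
  O: 3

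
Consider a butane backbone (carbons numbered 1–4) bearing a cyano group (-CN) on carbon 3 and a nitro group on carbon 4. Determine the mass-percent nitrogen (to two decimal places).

Atom tally by fragment:
  CH3 → C:1 H:3
  CH2 → C:1 H:2
  CH(CN) → C:2 H:1 N:1
  CH2NO2 → C:1 H:2 N:1 O:2
Element totals:
  C: 5
  H: 8
  N: 2
  O: 2
Molecular formula: C5H8N2O2.
Molar mass = 128.131 g/mol.
Mass from N: 2 × 14.007 = 28.014 g/mol.
%N = 28.014 / 128.131 × 100 = 21.86%.

21.86%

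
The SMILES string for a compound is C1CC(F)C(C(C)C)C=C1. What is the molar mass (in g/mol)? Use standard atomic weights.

Atom tally by fragment:
  cyclohexene ring core → C:6 H:10
  (− 2 ring H displaced by substituents)
  + F → F:1
  + CH(CH3)2 → C:3 H:7
Element totals:
  C: 9
  H: 15
  F: 1
Molecular formula: C9H15F.
  M = 9(12.011) + 15(1.008) + 18.998
    = 108.099 + 15.120 + 18.998 = 142.217

142.22 g/mol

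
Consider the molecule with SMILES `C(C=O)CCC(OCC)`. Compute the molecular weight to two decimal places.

Atom tally by fragment:
  OHCCH2 → C:2 H:3 O:1
  CH2 → C:1 H:2
  CH2 → C:1 H:2
  CH2OC2H5 → C:3 H:7 O:1
Element totals:
  C: 7
  H: 14
  O: 2
Molecular formula: C7H14O2.
  M = 7(12.011) + 14(1.008) + 2(15.999)
    = 84.077 + 14.112 + 31.998 = 130.187

130.19 g/mol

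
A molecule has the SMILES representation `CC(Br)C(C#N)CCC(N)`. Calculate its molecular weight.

205.10 g/mol

Atom tally by fragment:
  CH3 → C:1 H:3
  CH(Br) → C:1 H:1 Br:1
  CH(CN) → C:2 H:1 N:1
  CH2 → C:1 H:2
  CH2 → C:1 H:2
  CH2NH2 → C:1 H:4 N:1
Element totals:
  C: 7
  H: 13
  Br: 1
  N: 2
Molecular formula: C7H13BrN2.
  M = 7(12.011) + 13(1.008) + 79.904 + 2(14.007)
    = 84.077 + 13.104 + 79.904 + 28.014 = 205.099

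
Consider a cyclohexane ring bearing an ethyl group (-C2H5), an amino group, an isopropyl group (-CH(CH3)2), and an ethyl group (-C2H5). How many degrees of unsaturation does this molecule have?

1

Atom tally by fragment:
  cyclohexane ring core → C:6 H:12
  (− 4 ring H displaced by substituents)
  + C2H5 → C:2 H:5
  + NH2 → N:1 H:2
  + CH(CH3)2 → C:3 H:7
  + C2H5 → C:2 H:5
Element totals:
  C: 13
  H: 27
  N: 1
Molecular formula: C13H27N.
DoU = (2C + 2 + N − H − X) / 2 = (2·13 + 2 + 1 − 27 − 0) / 2 = 1.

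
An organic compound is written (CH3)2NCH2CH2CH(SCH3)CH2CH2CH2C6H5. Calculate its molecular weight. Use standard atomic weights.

251.43 g/mol

Atom tally by fragment:
  (CH3)2NCH2 → C:3 H:8 N:1
  CH2 → C:1 H:2
  CH(SCH3) → C:2 H:4 S:1
  CH2 → C:1 H:2
  CH2 → C:1 H:2
  CH2C6H5 → C:7 H:7
Element totals:
  C: 15
  H: 25
  N: 1
  S: 1
Molecular formula: C15H25NS.
  M = 15(12.011) + 25(1.008) + 14.007 + 32.06
    = 180.165 + 25.200 + 14.007 + 32.060 = 251.432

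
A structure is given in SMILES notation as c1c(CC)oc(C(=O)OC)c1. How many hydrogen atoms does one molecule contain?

10

Atom tally by fragment:
  furan ring core → C:4 H:4 O:1
  (− 2 ring H displaced by substituents)
  + C2H5 → C:2 H:5
  + COOCH3 → C:2 H:3 O:2
Element totals:
  C: 8
  H: 10
  O: 3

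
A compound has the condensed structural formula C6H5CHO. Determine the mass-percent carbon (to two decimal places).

Atom tally by fragment:
  benzene ring core → C:6 H:6
  (− 1 ring H displaced by substituents)
  + CHO → C:1 H:1 O:1
Element totals:
  C: 7
  H: 6
  O: 1
Molecular formula: C7H6O.
Molar mass = 106.124 g/mol.
Mass from C: 7 × 12.011 = 84.077 g/mol.
%C = 84.077 / 106.124 × 100 = 79.23%.

79.23%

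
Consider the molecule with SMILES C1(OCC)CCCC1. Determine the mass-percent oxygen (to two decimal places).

14.01%

Atom tally by fragment:
  cyclopentane ring core → C:5 H:10
  (− 1 ring H displaced by substituents)
  + OC2H5 → C:2 H:5 O:1
Element totals:
  C: 7
  H: 14
  O: 1
Molecular formula: C7H14O.
Molar mass = 114.188 g/mol.
Mass from O: 1 × 15.999 = 15.999 g/mol.
%O = 15.999 / 114.188 × 100 = 14.01%.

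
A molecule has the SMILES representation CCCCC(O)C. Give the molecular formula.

Atom tally by fragment:
  CH3 → C:1 H:3
  CH2 → C:1 H:2
  CH2 → C:1 H:2
  CH2 → C:1 H:2
  CH(OH) → C:1 H:2 O:1
  CH3 → C:1 H:3
Element totals:
  C: 6
  H: 14
  O: 1

C6H14O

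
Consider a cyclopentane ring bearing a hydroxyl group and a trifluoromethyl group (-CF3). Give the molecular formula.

C6H9F3O

Atom tally by fragment:
  cyclopentane ring core → C:5 H:10
  (− 2 ring H displaced by substituents)
  + OH → O:1 H:1
  + CF3 → C:1 F:3
Element totals:
  C: 6
  H: 9
  F: 3
  O: 1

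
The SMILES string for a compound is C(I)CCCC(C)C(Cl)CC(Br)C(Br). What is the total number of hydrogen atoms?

Atom tally by fragment:
  ICH2 → C:1 H:2 I:1
  CH2 → C:1 H:2
  CH2 → C:1 H:2
  CH2 → C:1 H:2
  CH(CH3) → C:2 H:4
  CH(Cl) → C:1 H:1 Cl:1
  CH2 → C:1 H:2
  CH(Br) → C:1 H:1 Br:1
  CH2Br → C:1 H:2 Br:1
Element totals:
  C: 10
  H: 18
  Br: 2
  Cl: 1
  I: 1

18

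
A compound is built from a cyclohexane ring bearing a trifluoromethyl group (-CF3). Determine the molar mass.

Atom tally by fragment:
  cyclohexane ring core → C:6 H:12
  (− 1 ring H displaced by substituents)
  + CF3 → C:1 F:3
Element totals:
  C: 7
  H: 11
  F: 3
Molecular formula: C7H11F3.
  M = 7(12.011) + 11(1.008) + 3(18.998)
    = 84.077 + 11.088 + 56.994 = 152.159

152.16 g/mol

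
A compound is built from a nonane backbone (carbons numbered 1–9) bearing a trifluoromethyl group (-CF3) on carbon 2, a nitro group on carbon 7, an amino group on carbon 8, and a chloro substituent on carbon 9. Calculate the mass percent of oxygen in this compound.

11.01%

Atom tally by fragment:
  CH3 → C:1 H:3
  CH(CF3) → C:2 H:1 F:3
  CH2 → C:1 H:2
  CH2 → C:1 H:2
  CH2 → C:1 H:2
  CH2 → C:1 H:2
  CH(NO2) → C:1 H:1 N:1 O:2
  CH(NH2) → C:1 H:3 N:1
  CH2Cl → C:1 H:2 Cl:1
Element totals:
  C: 10
  H: 18
  Cl: 1
  F: 3
  N: 2
  O: 2
Molecular formula: C10H18ClF3N2O2.
Molar mass = 290.710 g/mol.
Mass from O: 2 × 15.999 = 31.998 g/mol.
%O = 31.998 / 290.710 × 100 = 11.01%.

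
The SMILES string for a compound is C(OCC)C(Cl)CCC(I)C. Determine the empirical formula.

C8H16ClIO

Atom tally by fragment:
  C2H5OCH2 → C:3 H:7 O:1
  CH(Cl) → C:1 H:1 Cl:1
  CH2 → C:1 H:2
  CH2 → C:1 H:2
  CH(I) → C:1 H:1 I:1
  CH3 → C:1 H:3
Element totals:
  C: 8
  H: 16
  Cl: 1
  I: 1
  O: 1
Molecular formula: C8H16ClIO.
gcd of subscripts (8, 1, 16, 1, 1) = 1, so the empirical formula equals the molecular formula.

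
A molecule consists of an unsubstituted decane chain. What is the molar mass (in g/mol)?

Atom tally by fragment:
  CH3 → C:1 H:3
  CH2 → C:1 H:2
  CH2 → C:1 H:2
  CH2 → C:1 H:2
  CH2 → C:1 H:2
  CH2 → C:1 H:2
  CH2 → C:1 H:2
  CH2 → C:1 H:2
  CH2 → C:1 H:2
  CH3 → C:1 H:3
Element totals:
  C: 10
  H: 22
Molecular formula: C10H22.
  M = 10(12.011) + 22(1.008)
    = 120.110 + 22.176 = 142.286

142.29 g/mol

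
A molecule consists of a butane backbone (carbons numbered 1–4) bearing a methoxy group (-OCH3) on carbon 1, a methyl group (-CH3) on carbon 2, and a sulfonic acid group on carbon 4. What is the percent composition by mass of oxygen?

35.12%

Atom tally by fragment:
  CH3OCH2 → C:2 H:5 O:1
  CH(CH3) → C:2 H:4
  CH2 → C:1 H:2
  CH2SO3H → C:1 H:3 S:1 O:3
Element totals:
  C: 6
  H: 14
  O: 4
  S: 1
Molecular formula: C6H14O4S.
Molar mass = 182.234 g/mol.
Mass from O: 4 × 15.999 = 63.996 g/mol.
%O = 63.996 / 182.234 × 100 = 35.12%.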